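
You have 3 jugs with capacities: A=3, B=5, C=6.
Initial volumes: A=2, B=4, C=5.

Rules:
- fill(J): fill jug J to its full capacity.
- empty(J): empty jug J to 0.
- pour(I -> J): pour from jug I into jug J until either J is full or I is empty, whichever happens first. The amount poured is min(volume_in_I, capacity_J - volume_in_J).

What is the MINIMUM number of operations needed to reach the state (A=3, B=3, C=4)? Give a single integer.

Answer: 4

Derivation:
BFS from (A=2, B=4, C=5). One shortest path:
  1. empty(B) -> (A=2 B=0 C=5)
  2. pour(C -> A) -> (A=3 B=0 C=4)
  3. pour(A -> B) -> (A=0 B=3 C=4)
  4. fill(A) -> (A=3 B=3 C=4)
Reached target in 4 moves.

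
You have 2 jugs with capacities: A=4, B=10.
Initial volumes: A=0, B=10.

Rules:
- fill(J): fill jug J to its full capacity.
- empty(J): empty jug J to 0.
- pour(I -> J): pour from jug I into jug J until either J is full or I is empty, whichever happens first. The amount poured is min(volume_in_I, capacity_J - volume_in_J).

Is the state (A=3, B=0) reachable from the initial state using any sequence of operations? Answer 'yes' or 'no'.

BFS explored all 14 reachable states.
Reachable set includes: (0,0), (0,2), (0,4), (0,6), (0,8), (0,10), (2,0), (2,10), (4,0), (4,2), (4,4), (4,6) ...
Target (A=3, B=0) not in reachable set → no.

Answer: no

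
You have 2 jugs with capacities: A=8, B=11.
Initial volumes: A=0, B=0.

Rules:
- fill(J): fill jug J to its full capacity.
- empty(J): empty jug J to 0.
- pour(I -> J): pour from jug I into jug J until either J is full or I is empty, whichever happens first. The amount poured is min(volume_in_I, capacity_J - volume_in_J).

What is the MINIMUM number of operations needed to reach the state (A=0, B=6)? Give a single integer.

Answer: 7

Derivation:
BFS from (A=0, B=0). One shortest path:
  1. fill(B) -> (A=0 B=11)
  2. pour(B -> A) -> (A=8 B=3)
  3. empty(A) -> (A=0 B=3)
  4. pour(B -> A) -> (A=3 B=0)
  5. fill(B) -> (A=3 B=11)
  6. pour(B -> A) -> (A=8 B=6)
  7. empty(A) -> (A=0 B=6)
Reached target in 7 moves.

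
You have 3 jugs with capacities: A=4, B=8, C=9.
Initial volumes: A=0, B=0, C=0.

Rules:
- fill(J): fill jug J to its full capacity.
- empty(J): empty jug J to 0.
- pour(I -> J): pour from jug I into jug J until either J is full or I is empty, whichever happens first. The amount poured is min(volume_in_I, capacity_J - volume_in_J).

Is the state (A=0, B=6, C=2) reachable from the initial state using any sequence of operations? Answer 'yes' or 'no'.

Answer: yes

Derivation:
BFS from (A=0, B=0, C=0):
  1. fill(C) -> (A=0 B=0 C=9)
  2. pour(C -> B) -> (A=0 B=8 C=1)
  3. pour(C -> A) -> (A=1 B=8 C=0)
  4. pour(B -> C) -> (A=1 B=0 C=8)
  5. fill(B) -> (A=1 B=8 C=8)
  6. pour(B -> C) -> (A=1 B=7 C=9)
  7. empty(C) -> (A=1 B=7 C=0)
  8. pour(B -> C) -> (A=1 B=0 C=7)
  9. fill(B) -> (A=1 B=8 C=7)
  10. pour(B -> C) -> (A=1 B=6 C=9)
  11. pour(C -> A) -> (A=4 B=6 C=6)
  12. empty(A) -> (A=0 B=6 C=6)
  13. pour(C -> A) -> (A=4 B=6 C=2)
  14. empty(A) -> (A=0 B=6 C=2)
Target reached → yes.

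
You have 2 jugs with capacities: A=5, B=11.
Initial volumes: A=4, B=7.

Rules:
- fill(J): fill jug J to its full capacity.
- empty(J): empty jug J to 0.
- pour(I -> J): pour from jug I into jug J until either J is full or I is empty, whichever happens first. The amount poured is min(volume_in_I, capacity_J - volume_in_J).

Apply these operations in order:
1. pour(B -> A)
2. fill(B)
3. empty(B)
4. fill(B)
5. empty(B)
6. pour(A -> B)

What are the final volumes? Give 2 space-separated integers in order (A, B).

Step 1: pour(B -> A) -> (A=5 B=6)
Step 2: fill(B) -> (A=5 B=11)
Step 3: empty(B) -> (A=5 B=0)
Step 4: fill(B) -> (A=5 B=11)
Step 5: empty(B) -> (A=5 B=0)
Step 6: pour(A -> B) -> (A=0 B=5)

Answer: 0 5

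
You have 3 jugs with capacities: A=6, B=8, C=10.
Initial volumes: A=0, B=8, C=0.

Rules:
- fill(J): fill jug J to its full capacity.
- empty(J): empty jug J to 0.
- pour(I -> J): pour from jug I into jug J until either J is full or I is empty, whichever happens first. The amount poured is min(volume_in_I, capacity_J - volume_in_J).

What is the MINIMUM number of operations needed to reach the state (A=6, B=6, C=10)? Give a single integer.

Answer: 4

Derivation:
BFS from (A=0, B=8, C=0). One shortest path:
  1. fill(A) -> (A=6 B=8 C=0)
  2. pour(B -> C) -> (A=6 B=0 C=8)
  3. fill(B) -> (A=6 B=8 C=8)
  4. pour(B -> C) -> (A=6 B=6 C=10)
Reached target in 4 moves.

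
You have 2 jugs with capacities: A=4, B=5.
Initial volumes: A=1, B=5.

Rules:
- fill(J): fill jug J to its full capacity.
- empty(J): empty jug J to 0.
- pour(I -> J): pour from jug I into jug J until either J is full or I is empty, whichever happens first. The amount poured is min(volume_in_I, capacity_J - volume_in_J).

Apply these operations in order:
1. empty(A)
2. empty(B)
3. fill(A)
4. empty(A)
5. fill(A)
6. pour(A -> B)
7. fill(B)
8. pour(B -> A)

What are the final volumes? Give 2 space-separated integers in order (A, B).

Step 1: empty(A) -> (A=0 B=5)
Step 2: empty(B) -> (A=0 B=0)
Step 3: fill(A) -> (A=4 B=0)
Step 4: empty(A) -> (A=0 B=0)
Step 5: fill(A) -> (A=4 B=0)
Step 6: pour(A -> B) -> (A=0 B=4)
Step 7: fill(B) -> (A=0 B=5)
Step 8: pour(B -> A) -> (A=4 B=1)

Answer: 4 1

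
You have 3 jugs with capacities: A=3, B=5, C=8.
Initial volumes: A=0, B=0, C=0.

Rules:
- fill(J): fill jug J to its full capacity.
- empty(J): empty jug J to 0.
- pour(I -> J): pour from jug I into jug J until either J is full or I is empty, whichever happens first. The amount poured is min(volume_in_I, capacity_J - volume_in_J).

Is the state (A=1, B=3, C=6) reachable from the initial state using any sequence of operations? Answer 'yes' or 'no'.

Answer: no

Derivation:
BFS explored all 160 reachable states.
Reachable set includes: (0,0,0), (0,0,1), (0,0,2), (0,0,3), (0,0,4), (0,0,5), (0,0,6), (0,0,7), (0,0,8), (0,1,0), (0,1,1), (0,1,2) ...
Target (A=1, B=3, C=6) not in reachable set → no.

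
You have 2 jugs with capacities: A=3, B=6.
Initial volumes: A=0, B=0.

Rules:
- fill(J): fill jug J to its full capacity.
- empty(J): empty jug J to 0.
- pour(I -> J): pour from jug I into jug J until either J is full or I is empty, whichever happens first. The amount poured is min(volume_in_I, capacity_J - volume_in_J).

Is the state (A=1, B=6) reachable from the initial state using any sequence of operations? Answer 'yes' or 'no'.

BFS explored all 6 reachable states.
Reachable set includes: (0,0), (0,3), (0,6), (3,0), (3,3), (3,6)
Target (A=1, B=6) not in reachable set → no.

Answer: no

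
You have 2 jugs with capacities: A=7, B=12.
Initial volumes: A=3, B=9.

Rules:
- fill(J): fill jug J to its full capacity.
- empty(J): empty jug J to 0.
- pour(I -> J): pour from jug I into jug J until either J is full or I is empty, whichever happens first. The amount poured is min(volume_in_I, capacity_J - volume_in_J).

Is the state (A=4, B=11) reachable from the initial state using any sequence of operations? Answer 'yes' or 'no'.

Answer: no

Derivation:
BFS explored all 39 reachable states.
Reachable set includes: (0,0), (0,1), (0,2), (0,3), (0,4), (0,5), (0,6), (0,7), (0,8), (0,9), (0,10), (0,11) ...
Target (A=4, B=11) not in reachable set → no.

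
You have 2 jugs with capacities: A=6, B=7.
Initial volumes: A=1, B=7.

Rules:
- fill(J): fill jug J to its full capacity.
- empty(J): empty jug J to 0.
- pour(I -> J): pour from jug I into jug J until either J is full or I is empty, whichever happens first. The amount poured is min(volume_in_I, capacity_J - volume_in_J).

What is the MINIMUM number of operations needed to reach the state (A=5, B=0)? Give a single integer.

BFS from (A=1, B=7). One shortest path:
  1. fill(A) -> (A=6 B=7)
  2. empty(B) -> (A=6 B=0)
  3. pour(A -> B) -> (A=0 B=6)
  4. fill(A) -> (A=6 B=6)
  5. pour(A -> B) -> (A=5 B=7)
  6. empty(B) -> (A=5 B=0)
Reached target in 6 moves.

Answer: 6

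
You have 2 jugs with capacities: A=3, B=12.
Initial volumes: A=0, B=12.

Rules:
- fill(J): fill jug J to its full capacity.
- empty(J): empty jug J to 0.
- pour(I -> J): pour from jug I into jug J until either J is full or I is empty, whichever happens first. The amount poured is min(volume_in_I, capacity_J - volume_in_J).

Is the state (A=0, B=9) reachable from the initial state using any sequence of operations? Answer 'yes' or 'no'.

BFS from (A=0, B=12):
  1. pour(B -> A) -> (A=3 B=9)
  2. empty(A) -> (A=0 B=9)
Target reached → yes.

Answer: yes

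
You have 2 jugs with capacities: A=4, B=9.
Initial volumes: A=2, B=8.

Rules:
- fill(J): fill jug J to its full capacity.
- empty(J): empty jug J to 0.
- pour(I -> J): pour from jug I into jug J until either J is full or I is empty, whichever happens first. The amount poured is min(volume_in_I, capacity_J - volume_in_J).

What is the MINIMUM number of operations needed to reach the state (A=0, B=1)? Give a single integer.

BFS from (A=2, B=8). One shortest path:
  1. pour(A -> B) -> (A=1 B=9)
  2. empty(B) -> (A=1 B=0)
  3. pour(A -> B) -> (A=0 B=1)
Reached target in 3 moves.

Answer: 3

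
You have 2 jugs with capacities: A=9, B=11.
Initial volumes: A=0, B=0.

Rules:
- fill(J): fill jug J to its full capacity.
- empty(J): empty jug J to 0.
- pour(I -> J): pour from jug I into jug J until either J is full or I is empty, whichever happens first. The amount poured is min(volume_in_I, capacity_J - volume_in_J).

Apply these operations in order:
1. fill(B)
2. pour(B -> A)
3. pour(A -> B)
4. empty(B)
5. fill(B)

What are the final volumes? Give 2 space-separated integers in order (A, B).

Step 1: fill(B) -> (A=0 B=11)
Step 2: pour(B -> A) -> (A=9 B=2)
Step 3: pour(A -> B) -> (A=0 B=11)
Step 4: empty(B) -> (A=0 B=0)
Step 5: fill(B) -> (A=0 B=11)

Answer: 0 11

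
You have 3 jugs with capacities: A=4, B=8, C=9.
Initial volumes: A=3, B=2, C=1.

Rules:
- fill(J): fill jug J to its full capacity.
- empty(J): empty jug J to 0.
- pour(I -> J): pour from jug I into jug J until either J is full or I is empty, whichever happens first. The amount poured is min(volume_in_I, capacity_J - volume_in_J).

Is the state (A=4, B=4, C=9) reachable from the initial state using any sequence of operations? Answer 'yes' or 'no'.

BFS from (A=3, B=2, C=1):
  1. empty(A) -> (A=0 B=2 C=1)
  2. fill(B) -> (A=0 B=8 C=1)
  3. fill(C) -> (A=0 B=8 C=9)
  4. pour(B -> A) -> (A=4 B=4 C=9)
Target reached → yes.

Answer: yes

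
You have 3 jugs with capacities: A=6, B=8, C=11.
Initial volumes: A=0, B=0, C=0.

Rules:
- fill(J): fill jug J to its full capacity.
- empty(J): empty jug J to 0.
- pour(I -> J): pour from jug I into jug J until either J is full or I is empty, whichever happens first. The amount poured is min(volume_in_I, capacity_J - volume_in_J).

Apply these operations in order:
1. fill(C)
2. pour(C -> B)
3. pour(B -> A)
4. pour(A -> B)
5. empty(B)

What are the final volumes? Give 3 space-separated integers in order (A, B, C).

Answer: 0 0 3

Derivation:
Step 1: fill(C) -> (A=0 B=0 C=11)
Step 2: pour(C -> B) -> (A=0 B=8 C=3)
Step 3: pour(B -> A) -> (A=6 B=2 C=3)
Step 4: pour(A -> B) -> (A=0 B=8 C=3)
Step 5: empty(B) -> (A=0 B=0 C=3)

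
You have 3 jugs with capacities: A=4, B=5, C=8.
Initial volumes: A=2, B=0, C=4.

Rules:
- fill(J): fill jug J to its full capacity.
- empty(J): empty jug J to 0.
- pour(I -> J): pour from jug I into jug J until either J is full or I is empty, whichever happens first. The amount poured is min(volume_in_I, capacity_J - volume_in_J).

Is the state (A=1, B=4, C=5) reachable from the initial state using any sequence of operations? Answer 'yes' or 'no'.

BFS explored all 186 reachable states.
Reachable set includes: (0,0,0), (0,0,1), (0,0,2), (0,0,3), (0,0,4), (0,0,5), (0,0,6), (0,0,7), (0,0,8), (0,1,0), (0,1,1), (0,1,2) ...
Target (A=1, B=4, C=5) not in reachable set → no.

Answer: no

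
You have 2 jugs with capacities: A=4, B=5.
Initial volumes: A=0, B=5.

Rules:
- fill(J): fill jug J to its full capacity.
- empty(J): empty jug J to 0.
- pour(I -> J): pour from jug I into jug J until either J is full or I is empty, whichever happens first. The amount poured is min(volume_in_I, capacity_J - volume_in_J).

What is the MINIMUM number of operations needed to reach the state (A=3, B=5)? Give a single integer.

BFS from (A=0, B=5). One shortest path:
  1. fill(A) -> (A=4 B=5)
  2. empty(B) -> (A=4 B=0)
  3. pour(A -> B) -> (A=0 B=4)
  4. fill(A) -> (A=4 B=4)
  5. pour(A -> B) -> (A=3 B=5)
Reached target in 5 moves.

Answer: 5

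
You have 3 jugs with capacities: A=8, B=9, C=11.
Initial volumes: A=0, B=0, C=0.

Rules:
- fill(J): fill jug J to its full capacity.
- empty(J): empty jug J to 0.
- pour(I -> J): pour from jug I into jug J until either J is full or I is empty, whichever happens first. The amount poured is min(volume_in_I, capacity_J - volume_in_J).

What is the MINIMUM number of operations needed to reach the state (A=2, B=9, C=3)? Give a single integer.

BFS from (A=0, B=0, C=0). One shortest path:
  1. fill(C) -> (A=0 B=0 C=11)
  2. pour(C -> A) -> (A=8 B=0 C=3)
  3. empty(A) -> (A=0 B=0 C=3)
  4. pour(C -> B) -> (A=0 B=3 C=0)
  5. fill(C) -> (A=0 B=3 C=11)
  6. pour(C -> A) -> (A=8 B=3 C=3)
  7. pour(A -> B) -> (A=2 B=9 C=3)
Reached target in 7 moves.

Answer: 7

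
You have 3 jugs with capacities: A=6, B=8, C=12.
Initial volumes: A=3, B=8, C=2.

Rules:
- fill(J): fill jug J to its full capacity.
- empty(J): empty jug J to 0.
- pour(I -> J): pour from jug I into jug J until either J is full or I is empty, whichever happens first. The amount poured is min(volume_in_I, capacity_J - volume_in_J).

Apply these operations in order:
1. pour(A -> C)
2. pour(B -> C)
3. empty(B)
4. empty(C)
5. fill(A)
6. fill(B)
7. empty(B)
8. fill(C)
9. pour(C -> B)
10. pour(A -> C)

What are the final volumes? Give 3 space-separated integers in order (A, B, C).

Answer: 0 8 10

Derivation:
Step 1: pour(A -> C) -> (A=0 B=8 C=5)
Step 2: pour(B -> C) -> (A=0 B=1 C=12)
Step 3: empty(B) -> (A=0 B=0 C=12)
Step 4: empty(C) -> (A=0 B=0 C=0)
Step 5: fill(A) -> (A=6 B=0 C=0)
Step 6: fill(B) -> (A=6 B=8 C=0)
Step 7: empty(B) -> (A=6 B=0 C=0)
Step 8: fill(C) -> (A=6 B=0 C=12)
Step 9: pour(C -> B) -> (A=6 B=8 C=4)
Step 10: pour(A -> C) -> (A=0 B=8 C=10)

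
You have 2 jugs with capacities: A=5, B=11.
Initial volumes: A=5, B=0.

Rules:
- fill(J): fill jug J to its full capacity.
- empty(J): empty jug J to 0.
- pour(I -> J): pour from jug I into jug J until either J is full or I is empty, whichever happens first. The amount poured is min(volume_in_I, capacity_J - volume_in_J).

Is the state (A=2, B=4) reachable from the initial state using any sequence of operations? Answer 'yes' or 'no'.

Answer: no

Derivation:
BFS explored all 32 reachable states.
Reachable set includes: (0,0), (0,1), (0,2), (0,3), (0,4), (0,5), (0,6), (0,7), (0,8), (0,9), (0,10), (0,11) ...
Target (A=2, B=4) not in reachable set → no.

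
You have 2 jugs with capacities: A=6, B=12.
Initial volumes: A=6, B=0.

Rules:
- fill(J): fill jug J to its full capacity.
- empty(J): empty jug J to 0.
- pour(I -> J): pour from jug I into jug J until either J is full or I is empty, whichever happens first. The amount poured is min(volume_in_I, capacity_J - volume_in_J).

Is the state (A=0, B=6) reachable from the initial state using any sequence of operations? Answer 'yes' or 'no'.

Answer: yes

Derivation:
BFS from (A=6, B=0):
  1. pour(A -> B) -> (A=0 B=6)
Target reached → yes.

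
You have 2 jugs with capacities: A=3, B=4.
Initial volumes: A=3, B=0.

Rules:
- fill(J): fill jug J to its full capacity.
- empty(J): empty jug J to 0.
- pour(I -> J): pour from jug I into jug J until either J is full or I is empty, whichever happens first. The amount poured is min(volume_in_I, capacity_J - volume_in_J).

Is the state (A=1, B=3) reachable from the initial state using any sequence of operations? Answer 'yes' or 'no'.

Answer: no

Derivation:
BFS explored all 14 reachable states.
Reachable set includes: (0,0), (0,1), (0,2), (0,3), (0,4), (1,0), (1,4), (2,0), (2,4), (3,0), (3,1), (3,2) ...
Target (A=1, B=3) not in reachable set → no.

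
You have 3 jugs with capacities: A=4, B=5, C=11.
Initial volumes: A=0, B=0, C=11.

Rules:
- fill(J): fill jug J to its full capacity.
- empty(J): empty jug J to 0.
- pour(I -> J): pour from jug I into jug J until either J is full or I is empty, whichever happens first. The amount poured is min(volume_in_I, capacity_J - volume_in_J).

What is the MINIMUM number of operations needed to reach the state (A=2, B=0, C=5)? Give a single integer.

Answer: 5

Derivation:
BFS from (A=0, B=0, C=11). One shortest path:
  1. pour(C -> A) -> (A=4 B=0 C=7)
  2. empty(A) -> (A=0 B=0 C=7)
  3. pour(C -> B) -> (A=0 B=5 C=2)
  4. pour(C -> A) -> (A=2 B=5 C=0)
  5. pour(B -> C) -> (A=2 B=0 C=5)
Reached target in 5 moves.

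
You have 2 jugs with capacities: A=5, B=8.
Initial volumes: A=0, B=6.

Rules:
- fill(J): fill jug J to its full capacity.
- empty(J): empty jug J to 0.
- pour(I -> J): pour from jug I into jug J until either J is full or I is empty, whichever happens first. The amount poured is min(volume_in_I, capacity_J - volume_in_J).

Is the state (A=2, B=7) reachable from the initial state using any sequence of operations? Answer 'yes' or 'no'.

Answer: no

Derivation:
BFS explored all 26 reachable states.
Reachable set includes: (0,0), (0,1), (0,2), (0,3), (0,4), (0,5), (0,6), (0,7), (0,8), (1,0), (1,8), (2,0) ...
Target (A=2, B=7) not in reachable set → no.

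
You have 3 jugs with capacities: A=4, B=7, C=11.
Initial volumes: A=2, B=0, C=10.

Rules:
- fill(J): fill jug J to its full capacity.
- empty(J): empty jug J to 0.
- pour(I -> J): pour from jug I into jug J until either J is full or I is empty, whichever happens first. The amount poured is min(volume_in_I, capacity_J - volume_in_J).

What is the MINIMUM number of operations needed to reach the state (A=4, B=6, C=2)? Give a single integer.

Answer: 4

Derivation:
BFS from (A=2, B=0, C=10). One shortest path:
  1. pour(A -> B) -> (A=0 B=2 C=10)
  2. pour(C -> A) -> (A=4 B=2 C=6)
  3. pour(A -> B) -> (A=0 B=6 C=6)
  4. pour(C -> A) -> (A=4 B=6 C=2)
Reached target in 4 moves.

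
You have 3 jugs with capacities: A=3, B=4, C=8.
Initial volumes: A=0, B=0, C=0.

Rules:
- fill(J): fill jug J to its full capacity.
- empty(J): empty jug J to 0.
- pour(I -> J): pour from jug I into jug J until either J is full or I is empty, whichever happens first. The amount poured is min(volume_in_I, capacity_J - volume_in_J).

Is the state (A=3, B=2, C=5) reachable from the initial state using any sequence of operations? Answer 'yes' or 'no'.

BFS from (A=0, B=0, C=0):
  1. fill(A) -> (A=3 B=0 C=0)
  2. fill(B) -> (A=3 B=4 C=0)
  3. pour(A -> C) -> (A=0 B=4 C=3)
  4. fill(A) -> (A=3 B=4 C=3)
  5. pour(A -> C) -> (A=0 B=4 C=6)
  6. pour(B -> C) -> (A=0 B=2 C=8)
  7. pour(C -> A) -> (A=3 B=2 C=5)
Target reached → yes.

Answer: yes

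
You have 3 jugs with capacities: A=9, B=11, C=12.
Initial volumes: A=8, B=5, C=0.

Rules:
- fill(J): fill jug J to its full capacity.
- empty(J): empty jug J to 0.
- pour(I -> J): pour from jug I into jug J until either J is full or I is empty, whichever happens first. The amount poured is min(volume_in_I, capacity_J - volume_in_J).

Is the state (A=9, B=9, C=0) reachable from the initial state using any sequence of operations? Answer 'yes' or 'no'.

BFS from (A=8, B=5, C=0):
  1. fill(A) -> (A=9 B=5 C=0)
  2. empty(B) -> (A=9 B=0 C=0)
  3. pour(A -> B) -> (A=0 B=9 C=0)
  4. fill(A) -> (A=9 B=9 C=0)
Target reached → yes.

Answer: yes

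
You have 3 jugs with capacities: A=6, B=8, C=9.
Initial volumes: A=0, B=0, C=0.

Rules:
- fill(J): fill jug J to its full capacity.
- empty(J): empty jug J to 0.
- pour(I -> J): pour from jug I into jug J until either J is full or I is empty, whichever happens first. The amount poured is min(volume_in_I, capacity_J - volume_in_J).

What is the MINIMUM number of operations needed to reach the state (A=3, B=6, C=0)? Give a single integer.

Answer: 4

Derivation:
BFS from (A=0, B=0, C=0). One shortest path:
  1. fill(C) -> (A=0 B=0 C=9)
  2. pour(C -> A) -> (A=6 B=0 C=3)
  3. pour(A -> B) -> (A=0 B=6 C=3)
  4. pour(C -> A) -> (A=3 B=6 C=0)
Reached target in 4 moves.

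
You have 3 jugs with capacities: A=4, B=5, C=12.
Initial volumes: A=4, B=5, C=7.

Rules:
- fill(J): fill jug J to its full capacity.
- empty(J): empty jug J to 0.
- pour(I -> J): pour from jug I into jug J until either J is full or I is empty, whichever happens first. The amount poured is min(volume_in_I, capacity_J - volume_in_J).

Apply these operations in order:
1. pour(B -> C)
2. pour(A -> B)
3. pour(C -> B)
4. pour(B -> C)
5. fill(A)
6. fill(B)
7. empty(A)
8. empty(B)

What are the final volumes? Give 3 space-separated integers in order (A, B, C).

Step 1: pour(B -> C) -> (A=4 B=0 C=12)
Step 2: pour(A -> B) -> (A=0 B=4 C=12)
Step 3: pour(C -> B) -> (A=0 B=5 C=11)
Step 4: pour(B -> C) -> (A=0 B=4 C=12)
Step 5: fill(A) -> (A=4 B=4 C=12)
Step 6: fill(B) -> (A=4 B=5 C=12)
Step 7: empty(A) -> (A=0 B=5 C=12)
Step 8: empty(B) -> (A=0 B=0 C=12)

Answer: 0 0 12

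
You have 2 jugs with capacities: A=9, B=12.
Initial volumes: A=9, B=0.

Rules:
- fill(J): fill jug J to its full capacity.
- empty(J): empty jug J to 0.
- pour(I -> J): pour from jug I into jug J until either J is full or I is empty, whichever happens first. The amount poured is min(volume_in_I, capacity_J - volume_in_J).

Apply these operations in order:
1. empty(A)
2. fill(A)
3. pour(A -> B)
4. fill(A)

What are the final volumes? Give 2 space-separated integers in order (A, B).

Step 1: empty(A) -> (A=0 B=0)
Step 2: fill(A) -> (A=9 B=0)
Step 3: pour(A -> B) -> (A=0 B=9)
Step 4: fill(A) -> (A=9 B=9)

Answer: 9 9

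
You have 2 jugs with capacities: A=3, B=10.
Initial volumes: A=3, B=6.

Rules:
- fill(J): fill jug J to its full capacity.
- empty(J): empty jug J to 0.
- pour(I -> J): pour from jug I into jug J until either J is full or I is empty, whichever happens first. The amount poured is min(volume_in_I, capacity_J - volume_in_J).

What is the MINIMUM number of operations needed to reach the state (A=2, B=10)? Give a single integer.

BFS from (A=3, B=6). One shortest path:
  1. pour(A -> B) -> (A=0 B=9)
  2. fill(A) -> (A=3 B=9)
  3. pour(A -> B) -> (A=2 B=10)
Reached target in 3 moves.

Answer: 3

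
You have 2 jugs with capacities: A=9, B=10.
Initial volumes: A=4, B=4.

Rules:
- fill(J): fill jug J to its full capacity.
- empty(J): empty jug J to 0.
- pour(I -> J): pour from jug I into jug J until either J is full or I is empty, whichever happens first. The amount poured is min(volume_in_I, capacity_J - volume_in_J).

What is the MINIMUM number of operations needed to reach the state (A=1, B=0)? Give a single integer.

Answer: 5

Derivation:
BFS from (A=4, B=4). One shortest path:
  1. empty(A) -> (A=0 B=4)
  2. fill(B) -> (A=0 B=10)
  3. pour(B -> A) -> (A=9 B=1)
  4. empty(A) -> (A=0 B=1)
  5. pour(B -> A) -> (A=1 B=0)
Reached target in 5 moves.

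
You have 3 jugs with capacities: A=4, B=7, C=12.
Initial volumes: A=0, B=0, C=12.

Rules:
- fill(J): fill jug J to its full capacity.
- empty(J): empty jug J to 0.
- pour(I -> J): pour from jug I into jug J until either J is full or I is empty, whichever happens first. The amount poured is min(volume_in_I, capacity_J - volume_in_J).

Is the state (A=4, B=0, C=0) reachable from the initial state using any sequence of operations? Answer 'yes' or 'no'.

BFS from (A=0, B=0, C=12):
  1. fill(A) -> (A=4 B=0 C=12)
  2. empty(C) -> (A=4 B=0 C=0)
Target reached → yes.

Answer: yes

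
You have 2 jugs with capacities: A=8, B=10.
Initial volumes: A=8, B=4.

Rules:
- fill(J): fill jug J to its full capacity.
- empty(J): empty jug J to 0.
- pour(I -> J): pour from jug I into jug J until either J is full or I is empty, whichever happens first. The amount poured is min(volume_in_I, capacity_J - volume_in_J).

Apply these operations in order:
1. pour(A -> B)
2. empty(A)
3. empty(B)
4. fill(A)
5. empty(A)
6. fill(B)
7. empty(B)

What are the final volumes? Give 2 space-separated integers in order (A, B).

Answer: 0 0

Derivation:
Step 1: pour(A -> B) -> (A=2 B=10)
Step 2: empty(A) -> (A=0 B=10)
Step 3: empty(B) -> (A=0 B=0)
Step 4: fill(A) -> (A=8 B=0)
Step 5: empty(A) -> (A=0 B=0)
Step 6: fill(B) -> (A=0 B=10)
Step 7: empty(B) -> (A=0 B=0)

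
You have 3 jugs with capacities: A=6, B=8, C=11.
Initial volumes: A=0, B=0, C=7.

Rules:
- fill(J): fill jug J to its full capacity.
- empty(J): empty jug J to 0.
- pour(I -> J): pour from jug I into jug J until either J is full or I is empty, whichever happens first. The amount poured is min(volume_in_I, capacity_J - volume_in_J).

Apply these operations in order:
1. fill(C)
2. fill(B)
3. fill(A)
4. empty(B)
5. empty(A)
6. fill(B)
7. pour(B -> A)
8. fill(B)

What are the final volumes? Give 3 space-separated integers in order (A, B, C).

Answer: 6 8 11

Derivation:
Step 1: fill(C) -> (A=0 B=0 C=11)
Step 2: fill(B) -> (A=0 B=8 C=11)
Step 3: fill(A) -> (A=6 B=8 C=11)
Step 4: empty(B) -> (A=6 B=0 C=11)
Step 5: empty(A) -> (A=0 B=0 C=11)
Step 6: fill(B) -> (A=0 B=8 C=11)
Step 7: pour(B -> A) -> (A=6 B=2 C=11)
Step 8: fill(B) -> (A=6 B=8 C=11)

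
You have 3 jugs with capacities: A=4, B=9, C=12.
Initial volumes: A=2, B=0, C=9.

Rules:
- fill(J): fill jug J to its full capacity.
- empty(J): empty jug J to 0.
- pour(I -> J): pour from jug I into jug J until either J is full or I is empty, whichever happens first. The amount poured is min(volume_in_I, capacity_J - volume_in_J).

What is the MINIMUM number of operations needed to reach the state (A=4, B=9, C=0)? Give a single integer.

BFS from (A=2, B=0, C=9). One shortest path:
  1. fill(A) -> (A=4 B=0 C=9)
  2. pour(C -> B) -> (A=4 B=9 C=0)
Reached target in 2 moves.

Answer: 2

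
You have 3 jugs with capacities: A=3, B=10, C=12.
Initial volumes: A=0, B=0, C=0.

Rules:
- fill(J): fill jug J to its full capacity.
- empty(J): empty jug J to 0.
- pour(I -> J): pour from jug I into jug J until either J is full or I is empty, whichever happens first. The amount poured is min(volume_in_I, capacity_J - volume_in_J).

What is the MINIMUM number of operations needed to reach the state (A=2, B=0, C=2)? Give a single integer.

BFS from (A=0, B=0, C=0). One shortest path:
  1. fill(C) -> (A=0 B=0 C=12)
  2. pour(C -> B) -> (A=0 B=10 C=2)
  3. empty(B) -> (A=0 B=0 C=2)
  4. pour(C -> A) -> (A=2 B=0 C=0)
  5. fill(C) -> (A=2 B=0 C=12)
  6. pour(C -> B) -> (A=2 B=10 C=2)
  7. empty(B) -> (A=2 B=0 C=2)
Reached target in 7 moves.

Answer: 7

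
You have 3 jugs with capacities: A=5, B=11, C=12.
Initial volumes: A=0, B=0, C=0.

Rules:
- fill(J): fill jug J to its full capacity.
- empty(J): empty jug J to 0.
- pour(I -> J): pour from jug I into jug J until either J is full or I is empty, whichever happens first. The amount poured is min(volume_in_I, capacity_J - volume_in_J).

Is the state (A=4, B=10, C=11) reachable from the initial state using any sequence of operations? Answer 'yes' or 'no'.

BFS explored all 496 reachable states.
Reachable set includes: (0,0,0), (0,0,1), (0,0,2), (0,0,3), (0,0,4), (0,0,5), (0,0,6), (0,0,7), (0,0,8), (0,0,9), (0,0,10), (0,0,11) ...
Target (A=4, B=10, C=11) not in reachable set → no.

Answer: no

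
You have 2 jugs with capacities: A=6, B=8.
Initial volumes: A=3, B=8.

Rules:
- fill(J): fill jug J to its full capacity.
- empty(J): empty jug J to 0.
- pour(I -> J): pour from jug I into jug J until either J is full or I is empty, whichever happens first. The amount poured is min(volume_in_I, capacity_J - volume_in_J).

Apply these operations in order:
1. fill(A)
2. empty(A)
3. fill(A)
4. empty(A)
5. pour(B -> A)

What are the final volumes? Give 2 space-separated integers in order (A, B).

Step 1: fill(A) -> (A=6 B=8)
Step 2: empty(A) -> (A=0 B=8)
Step 3: fill(A) -> (A=6 B=8)
Step 4: empty(A) -> (A=0 B=8)
Step 5: pour(B -> A) -> (A=6 B=2)

Answer: 6 2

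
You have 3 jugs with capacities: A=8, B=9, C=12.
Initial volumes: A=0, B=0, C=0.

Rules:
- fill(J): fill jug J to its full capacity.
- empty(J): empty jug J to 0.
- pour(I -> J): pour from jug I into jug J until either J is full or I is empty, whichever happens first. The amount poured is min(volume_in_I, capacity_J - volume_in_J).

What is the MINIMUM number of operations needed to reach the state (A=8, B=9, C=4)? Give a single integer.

Answer: 3

Derivation:
BFS from (A=0, B=0, C=0). One shortest path:
  1. fill(B) -> (A=0 B=9 C=0)
  2. fill(C) -> (A=0 B=9 C=12)
  3. pour(C -> A) -> (A=8 B=9 C=4)
Reached target in 3 moves.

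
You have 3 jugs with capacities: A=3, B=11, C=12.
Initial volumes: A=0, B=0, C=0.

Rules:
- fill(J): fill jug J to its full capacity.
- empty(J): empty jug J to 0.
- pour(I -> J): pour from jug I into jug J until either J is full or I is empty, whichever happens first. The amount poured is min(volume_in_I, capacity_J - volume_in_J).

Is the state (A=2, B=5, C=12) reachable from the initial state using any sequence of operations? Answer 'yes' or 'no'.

Answer: yes

Derivation:
BFS from (A=0, B=0, C=0):
  1. fill(B) -> (A=0 B=11 C=0)
  2. pour(B -> C) -> (A=0 B=0 C=11)
  3. fill(B) -> (A=0 B=11 C=11)
  4. pour(B -> A) -> (A=3 B=8 C=11)
  5. empty(A) -> (A=0 B=8 C=11)
  6. pour(B -> A) -> (A=3 B=5 C=11)
  7. pour(A -> C) -> (A=2 B=5 C=12)
Target reached → yes.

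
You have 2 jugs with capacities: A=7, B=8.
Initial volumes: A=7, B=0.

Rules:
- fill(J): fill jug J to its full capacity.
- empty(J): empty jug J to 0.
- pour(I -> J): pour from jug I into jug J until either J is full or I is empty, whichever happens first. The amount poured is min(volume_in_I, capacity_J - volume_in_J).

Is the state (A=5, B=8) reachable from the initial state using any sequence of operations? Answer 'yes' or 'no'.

BFS from (A=7, B=0):
  1. pour(A -> B) -> (A=0 B=7)
  2. fill(A) -> (A=7 B=7)
  3. pour(A -> B) -> (A=6 B=8)
  4. empty(B) -> (A=6 B=0)
  5. pour(A -> B) -> (A=0 B=6)
  6. fill(A) -> (A=7 B=6)
  7. pour(A -> B) -> (A=5 B=8)
Target reached → yes.

Answer: yes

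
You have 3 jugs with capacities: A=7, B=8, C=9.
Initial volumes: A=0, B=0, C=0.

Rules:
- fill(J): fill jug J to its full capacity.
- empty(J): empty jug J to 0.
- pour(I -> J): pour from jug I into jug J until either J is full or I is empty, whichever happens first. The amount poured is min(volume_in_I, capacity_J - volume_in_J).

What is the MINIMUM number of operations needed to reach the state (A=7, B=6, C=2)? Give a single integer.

Answer: 5

Derivation:
BFS from (A=0, B=0, C=0). One shortest path:
  1. fill(A) -> (A=7 B=0 C=0)
  2. fill(B) -> (A=7 B=8 C=0)
  3. pour(A -> C) -> (A=0 B=8 C=7)
  4. pour(B -> C) -> (A=0 B=6 C=9)
  5. pour(C -> A) -> (A=7 B=6 C=2)
Reached target in 5 moves.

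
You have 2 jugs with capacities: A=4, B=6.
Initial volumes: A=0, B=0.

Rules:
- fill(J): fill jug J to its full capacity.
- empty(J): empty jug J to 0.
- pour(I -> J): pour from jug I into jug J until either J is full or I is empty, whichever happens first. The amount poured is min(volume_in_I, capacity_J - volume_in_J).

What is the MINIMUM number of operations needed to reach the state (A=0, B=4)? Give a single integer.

Answer: 2

Derivation:
BFS from (A=0, B=0). One shortest path:
  1. fill(A) -> (A=4 B=0)
  2. pour(A -> B) -> (A=0 B=4)
Reached target in 2 moves.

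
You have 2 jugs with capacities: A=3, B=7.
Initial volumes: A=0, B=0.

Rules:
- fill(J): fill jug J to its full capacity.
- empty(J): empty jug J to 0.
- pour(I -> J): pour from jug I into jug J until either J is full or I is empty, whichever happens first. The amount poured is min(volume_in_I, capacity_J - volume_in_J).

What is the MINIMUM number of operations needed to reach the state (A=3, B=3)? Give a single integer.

BFS from (A=0, B=0). One shortest path:
  1. fill(A) -> (A=3 B=0)
  2. pour(A -> B) -> (A=0 B=3)
  3. fill(A) -> (A=3 B=3)
Reached target in 3 moves.

Answer: 3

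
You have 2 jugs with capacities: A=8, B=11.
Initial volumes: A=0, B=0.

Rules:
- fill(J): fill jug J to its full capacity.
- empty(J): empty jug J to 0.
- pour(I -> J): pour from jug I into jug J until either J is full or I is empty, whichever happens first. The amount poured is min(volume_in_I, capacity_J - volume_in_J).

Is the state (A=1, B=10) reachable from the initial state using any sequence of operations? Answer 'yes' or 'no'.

Answer: no

Derivation:
BFS explored all 38 reachable states.
Reachable set includes: (0,0), (0,1), (0,2), (0,3), (0,4), (0,5), (0,6), (0,7), (0,8), (0,9), (0,10), (0,11) ...
Target (A=1, B=10) not in reachable set → no.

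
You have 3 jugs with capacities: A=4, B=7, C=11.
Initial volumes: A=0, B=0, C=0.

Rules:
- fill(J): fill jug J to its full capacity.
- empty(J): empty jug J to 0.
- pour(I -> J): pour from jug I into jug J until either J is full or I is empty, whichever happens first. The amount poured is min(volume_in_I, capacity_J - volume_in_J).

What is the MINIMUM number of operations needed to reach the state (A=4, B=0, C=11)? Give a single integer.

Answer: 2

Derivation:
BFS from (A=0, B=0, C=0). One shortest path:
  1. fill(A) -> (A=4 B=0 C=0)
  2. fill(C) -> (A=4 B=0 C=11)
Reached target in 2 moves.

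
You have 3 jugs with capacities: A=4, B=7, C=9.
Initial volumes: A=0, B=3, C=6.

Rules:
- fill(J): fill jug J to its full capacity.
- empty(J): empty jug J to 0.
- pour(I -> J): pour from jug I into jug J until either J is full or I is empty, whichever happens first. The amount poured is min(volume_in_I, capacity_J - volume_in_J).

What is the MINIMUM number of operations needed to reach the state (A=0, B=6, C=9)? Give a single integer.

Answer: 3

Derivation:
BFS from (A=0, B=3, C=6). One shortest path:
  1. empty(B) -> (A=0 B=0 C=6)
  2. pour(C -> B) -> (A=0 B=6 C=0)
  3. fill(C) -> (A=0 B=6 C=9)
Reached target in 3 moves.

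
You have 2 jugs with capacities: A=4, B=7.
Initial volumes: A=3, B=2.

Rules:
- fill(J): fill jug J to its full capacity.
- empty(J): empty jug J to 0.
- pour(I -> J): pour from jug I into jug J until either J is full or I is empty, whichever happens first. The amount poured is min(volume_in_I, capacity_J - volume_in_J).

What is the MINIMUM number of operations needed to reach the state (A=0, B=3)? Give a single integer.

Answer: 2

Derivation:
BFS from (A=3, B=2). One shortest path:
  1. empty(B) -> (A=3 B=0)
  2. pour(A -> B) -> (A=0 B=3)
Reached target in 2 moves.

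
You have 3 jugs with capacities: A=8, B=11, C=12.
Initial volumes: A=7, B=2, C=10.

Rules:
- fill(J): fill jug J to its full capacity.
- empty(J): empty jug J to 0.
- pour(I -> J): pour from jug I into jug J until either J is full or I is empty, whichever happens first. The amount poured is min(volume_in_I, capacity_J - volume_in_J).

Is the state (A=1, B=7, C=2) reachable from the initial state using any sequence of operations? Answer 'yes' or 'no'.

BFS explored all 635 reachable states.
Reachable set includes: (0,0,0), (0,0,1), (0,0,2), (0,0,3), (0,0,4), (0,0,5), (0,0,6), (0,0,7), (0,0,8), (0,0,9), (0,0,10), (0,0,11) ...
Target (A=1, B=7, C=2) not in reachable set → no.

Answer: no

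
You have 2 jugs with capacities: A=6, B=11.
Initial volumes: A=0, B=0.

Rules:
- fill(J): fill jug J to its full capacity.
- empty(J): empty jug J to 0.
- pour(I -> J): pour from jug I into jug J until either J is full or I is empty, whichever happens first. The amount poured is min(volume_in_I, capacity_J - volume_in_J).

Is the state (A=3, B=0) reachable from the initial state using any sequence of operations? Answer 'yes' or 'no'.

BFS from (A=0, B=0):
  1. fill(B) -> (A=0 B=11)
  2. pour(B -> A) -> (A=6 B=5)
  3. empty(A) -> (A=0 B=5)
  4. pour(B -> A) -> (A=5 B=0)
  5. fill(B) -> (A=5 B=11)
  6. pour(B -> A) -> (A=6 B=10)
  7. empty(A) -> (A=0 B=10)
  8. pour(B -> A) -> (A=6 B=4)
  9. empty(A) -> (A=0 B=4)
  10. pour(B -> A) -> (A=4 B=0)
  11. fill(B) -> (A=4 B=11)
  12. pour(B -> A) -> (A=6 B=9)
  13. empty(A) -> (A=0 B=9)
  14. pour(B -> A) -> (A=6 B=3)
  15. empty(A) -> (A=0 B=3)
  16. pour(B -> A) -> (A=3 B=0)
Target reached → yes.

Answer: yes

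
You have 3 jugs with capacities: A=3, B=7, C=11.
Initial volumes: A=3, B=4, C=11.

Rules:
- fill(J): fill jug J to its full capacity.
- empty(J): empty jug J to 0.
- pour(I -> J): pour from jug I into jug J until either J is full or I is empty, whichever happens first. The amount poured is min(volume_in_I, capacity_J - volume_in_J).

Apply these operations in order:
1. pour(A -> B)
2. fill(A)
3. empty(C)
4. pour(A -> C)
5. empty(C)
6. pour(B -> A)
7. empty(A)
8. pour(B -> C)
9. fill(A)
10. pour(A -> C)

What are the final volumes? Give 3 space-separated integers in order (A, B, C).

Step 1: pour(A -> B) -> (A=0 B=7 C=11)
Step 2: fill(A) -> (A=3 B=7 C=11)
Step 3: empty(C) -> (A=3 B=7 C=0)
Step 4: pour(A -> C) -> (A=0 B=7 C=3)
Step 5: empty(C) -> (A=0 B=7 C=0)
Step 6: pour(B -> A) -> (A=3 B=4 C=0)
Step 7: empty(A) -> (A=0 B=4 C=0)
Step 8: pour(B -> C) -> (A=0 B=0 C=4)
Step 9: fill(A) -> (A=3 B=0 C=4)
Step 10: pour(A -> C) -> (A=0 B=0 C=7)

Answer: 0 0 7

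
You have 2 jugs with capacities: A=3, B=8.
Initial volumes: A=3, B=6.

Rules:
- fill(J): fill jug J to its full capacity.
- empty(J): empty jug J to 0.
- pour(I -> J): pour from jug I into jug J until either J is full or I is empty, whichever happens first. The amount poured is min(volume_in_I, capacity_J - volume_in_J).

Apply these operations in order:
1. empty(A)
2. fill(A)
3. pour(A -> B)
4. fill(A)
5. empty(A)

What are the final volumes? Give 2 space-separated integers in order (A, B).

Answer: 0 8

Derivation:
Step 1: empty(A) -> (A=0 B=6)
Step 2: fill(A) -> (A=3 B=6)
Step 3: pour(A -> B) -> (A=1 B=8)
Step 4: fill(A) -> (A=3 B=8)
Step 5: empty(A) -> (A=0 B=8)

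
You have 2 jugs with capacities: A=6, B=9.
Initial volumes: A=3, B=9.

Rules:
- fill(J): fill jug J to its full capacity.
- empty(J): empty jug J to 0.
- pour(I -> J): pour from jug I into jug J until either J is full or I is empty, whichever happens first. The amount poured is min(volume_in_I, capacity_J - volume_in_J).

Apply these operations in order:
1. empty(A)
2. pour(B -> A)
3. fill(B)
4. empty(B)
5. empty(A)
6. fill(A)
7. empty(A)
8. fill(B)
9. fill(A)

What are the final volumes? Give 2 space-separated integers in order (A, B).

Step 1: empty(A) -> (A=0 B=9)
Step 2: pour(B -> A) -> (A=6 B=3)
Step 3: fill(B) -> (A=6 B=9)
Step 4: empty(B) -> (A=6 B=0)
Step 5: empty(A) -> (A=0 B=0)
Step 6: fill(A) -> (A=6 B=0)
Step 7: empty(A) -> (A=0 B=0)
Step 8: fill(B) -> (A=0 B=9)
Step 9: fill(A) -> (A=6 B=9)

Answer: 6 9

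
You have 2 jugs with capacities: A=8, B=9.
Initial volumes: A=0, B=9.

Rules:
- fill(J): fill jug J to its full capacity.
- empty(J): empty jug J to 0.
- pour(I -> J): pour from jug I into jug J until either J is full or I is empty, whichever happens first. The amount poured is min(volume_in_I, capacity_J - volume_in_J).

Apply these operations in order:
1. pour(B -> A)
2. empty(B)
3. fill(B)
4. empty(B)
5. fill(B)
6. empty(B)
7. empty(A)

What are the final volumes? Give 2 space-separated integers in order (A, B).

Step 1: pour(B -> A) -> (A=8 B=1)
Step 2: empty(B) -> (A=8 B=0)
Step 3: fill(B) -> (A=8 B=9)
Step 4: empty(B) -> (A=8 B=0)
Step 5: fill(B) -> (A=8 B=9)
Step 6: empty(B) -> (A=8 B=0)
Step 7: empty(A) -> (A=0 B=0)

Answer: 0 0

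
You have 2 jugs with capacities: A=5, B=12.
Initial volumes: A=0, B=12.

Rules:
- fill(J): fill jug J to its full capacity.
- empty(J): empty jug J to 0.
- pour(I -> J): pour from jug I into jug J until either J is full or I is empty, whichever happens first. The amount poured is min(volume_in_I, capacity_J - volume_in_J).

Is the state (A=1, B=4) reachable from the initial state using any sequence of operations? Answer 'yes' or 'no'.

BFS explored all 34 reachable states.
Reachable set includes: (0,0), (0,1), (0,2), (0,3), (0,4), (0,5), (0,6), (0,7), (0,8), (0,9), (0,10), (0,11) ...
Target (A=1, B=4) not in reachable set → no.

Answer: no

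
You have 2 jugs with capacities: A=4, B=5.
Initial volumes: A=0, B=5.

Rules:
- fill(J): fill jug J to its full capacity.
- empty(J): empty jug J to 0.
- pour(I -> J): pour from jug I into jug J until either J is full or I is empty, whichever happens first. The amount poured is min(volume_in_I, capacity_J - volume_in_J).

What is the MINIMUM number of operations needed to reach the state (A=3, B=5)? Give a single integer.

BFS from (A=0, B=5). One shortest path:
  1. fill(A) -> (A=4 B=5)
  2. empty(B) -> (A=4 B=0)
  3. pour(A -> B) -> (A=0 B=4)
  4. fill(A) -> (A=4 B=4)
  5. pour(A -> B) -> (A=3 B=5)
Reached target in 5 moves.

Answer: 5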